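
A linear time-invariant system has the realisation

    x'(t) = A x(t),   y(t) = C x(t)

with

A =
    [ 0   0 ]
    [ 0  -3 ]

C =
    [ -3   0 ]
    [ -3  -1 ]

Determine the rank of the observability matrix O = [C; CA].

CA = [[0, 0], [0, 3]]
Observability matrix O = [C; CA] = [[-3, 0], [-3, -1], [0, 0], [0, 3]]
Take the 2×2 submatrix of O formed by rows 1, 2: [[-3, 0], [-3, -1]]. Its determinant is (-3)·(-1) - 0·(-3) = 3 - 0 = 3 ≠ 0.
So rank(O) ≥ 2; since O has 2 columns, rank(O) = 2.
rank(O) = 2 = n, so the pair (A, C) is completely observable.

2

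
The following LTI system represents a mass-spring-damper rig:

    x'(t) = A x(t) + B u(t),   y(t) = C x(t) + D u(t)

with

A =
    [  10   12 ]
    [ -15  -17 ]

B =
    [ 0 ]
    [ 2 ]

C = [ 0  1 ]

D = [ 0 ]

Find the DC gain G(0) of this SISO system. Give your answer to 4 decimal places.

G(0) = C(-A)^{-1}B + D = -C A^{-1} B + D.
det A = 10, so A^{-1} = (1/10)·adj(A) = [[-17/10, -6/5], [3/2, 1]]
A^{-1} B = [-12/5, 2]^T
C A^{-1} B = 2
G(0) = D - C A^{-1} B = 0 - (2) = -2

-2.0000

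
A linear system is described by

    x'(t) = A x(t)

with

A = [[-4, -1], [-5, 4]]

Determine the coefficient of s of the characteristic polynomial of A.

0

For a 2×2 matrix, det(sI - A) = s^2 - (tr A)s + det A.
tr A = 0, det A = -21.
So p(s) = s^2 - 21.
The coefficient of s is 0.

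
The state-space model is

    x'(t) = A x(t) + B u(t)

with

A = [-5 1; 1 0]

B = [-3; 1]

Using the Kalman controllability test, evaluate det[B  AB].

AB = [[16], [-3]]
Controllability matrix C = [B  AB] = [[-3, 16], [1, -3]]
det(C) = (-3)·(-3) - 16·1 = 9 - 16 = -7
Since det(C) ≠ 0, rank(C) = 2 and the system is completely controllable.

-7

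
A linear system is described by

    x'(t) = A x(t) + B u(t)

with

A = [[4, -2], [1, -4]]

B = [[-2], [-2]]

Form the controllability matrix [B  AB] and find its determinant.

-20

AB = [[-4], [6]]
Controllability matrix C = [B  AB] = [[-2, -4], [-2, 6]]
det(C) = (-2)·6 - (-4)·(-2) = -12 - 8 = -20
Since det(C) ≠ 0, rank(C) = 2 and the system is completely controllable.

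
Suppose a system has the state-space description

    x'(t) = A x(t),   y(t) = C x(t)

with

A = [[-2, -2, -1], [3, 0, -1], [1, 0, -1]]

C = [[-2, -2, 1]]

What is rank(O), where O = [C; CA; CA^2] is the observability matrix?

3

CA = [[-1, 4, 3]]
CA^2 = [[17, 2, -6]]
Observability matrix O = [C; CA; CA^2] = [[-2, -2, 1], [-1, 4, 3], [17, 2, -6]]
det(O) = (-2)·(4·(-6) - 3·2) - (-2)·((-1)·(-6) - 3·17) + 1·((-1)·2 - 4·17) = (-2)·(-30) - (-2)·(-45) + 1·(-70) = -100 ≠ 0, so rank(O) = 3.
rank(O) = 3 = n, so the pair (A, C) is completely observable.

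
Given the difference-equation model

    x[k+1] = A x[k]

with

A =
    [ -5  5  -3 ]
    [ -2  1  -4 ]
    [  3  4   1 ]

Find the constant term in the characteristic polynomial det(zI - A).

102

Expand det(zI - A) for the 3×3 matrix.
p(z) = z^3 + 3z^2 + 26z + 102.
(Check: constant term = det(-A) = (-1)^3 det A = 102; coefficient of z^2 = -tr A = 3.)
The constant term is 102.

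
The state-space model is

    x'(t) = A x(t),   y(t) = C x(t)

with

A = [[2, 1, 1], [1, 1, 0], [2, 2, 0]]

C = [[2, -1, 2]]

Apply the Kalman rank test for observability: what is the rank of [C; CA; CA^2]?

3

CA = [[7, 5, 2]]
CA^2 = [[23, 16, 7]]
Observability matrix O = [C; CA; CA^2] = [[2, -1, 2], [7, 5, 2], [23, 16, 7]]
det(O) = 2·(5·7 - 2·16) - (-1)·(7·7 - 2·23) + 2·(7·16 - 5·23) = 2·3 - (-1)·3 + 2·(-3) = 3 ≠ 0, so rank(O) = 3.
rank(O) = 3 = n, so the pair (A, C) is completely observable.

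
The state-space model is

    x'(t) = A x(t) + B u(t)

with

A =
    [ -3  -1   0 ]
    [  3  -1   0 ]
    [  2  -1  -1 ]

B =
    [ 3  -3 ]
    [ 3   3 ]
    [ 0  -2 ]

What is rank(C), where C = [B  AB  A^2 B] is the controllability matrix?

3

AB = [[-12, 6], [6, -12], [3, -7]]
A^2B = [[30, -6], [-42, 30], [-33, 31]]
Controllability matrix C = [B  AB  A^2B] = [[3, -3, -12, 6, 30, -6], [3, 3, 6, -12, -42, 30], [0, -2, 3, -7, -33, 31]]
Take the 3×3 submatrix of C formed by columns 1, 2, 3: [[3, -3, -12], [3, 3, 6], [0, -2, 3]]. Its determinant is 3·(3·3 - 6·(-2)) - (-3)·(3·3 - 6·0) + (-12)·(3·(-2) - 3·0) = 3·21 - (-3)·9 + (-12)·(-6) = 162 ≠ 0.
So rank(C) ≥ 3; since C has 3 rows, rank(C) = 3.
rank(C) = 3 = n, so the pair (A, B) is completely controllable.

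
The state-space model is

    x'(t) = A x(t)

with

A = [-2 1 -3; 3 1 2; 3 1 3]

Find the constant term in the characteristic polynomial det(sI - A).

5

Expand det(sI - A) for the 3×3 matrix.
p(s) = s^3 - 2s^2 - s + 5.
(Check: constant term = det(-A) = (-1)^3 det A = 5; coefficient of s^2 = -tr A = -2.)
The constant term is 5.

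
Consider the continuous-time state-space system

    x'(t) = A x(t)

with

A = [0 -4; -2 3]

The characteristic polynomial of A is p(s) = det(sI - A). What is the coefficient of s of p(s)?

For a 2×2 matrix, det(sI - A) = s^2 - (tr A)s + det A.
tr A = 3, det A = -8.
So p(s) = s^2 - 3s - 8.
The coefficient of s is -3.

-3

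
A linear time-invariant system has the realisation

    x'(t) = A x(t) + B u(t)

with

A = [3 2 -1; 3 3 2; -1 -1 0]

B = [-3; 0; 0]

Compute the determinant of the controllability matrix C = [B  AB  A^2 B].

AB = [[-9], [-9], [3]]
A^2B = [[-48], [-48], [18]]
Controllability matrix C = [B  AB  A^2B] = [[-3, -9, -48], [0, -9, -48], [0, 3, 18]]
Expanding along the first row, det(C) = (-3)·((-9)·18 - (-48)·3) - (-9)·(0·18 - (-48)·0) + (-48)·(0·3 - (-9)·0) = (-3)·(-18) - (-9)·0 + (-48)·0 = 54
Since det(C) ≠ 0, rank(C) = 3 and the system is completely controllable.

54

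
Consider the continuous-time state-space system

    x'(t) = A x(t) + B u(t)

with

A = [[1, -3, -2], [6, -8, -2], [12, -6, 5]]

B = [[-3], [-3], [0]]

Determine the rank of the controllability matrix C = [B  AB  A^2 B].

AB = [[6], [6], [-18]]
A^2B = [[24], [24], [-54]]
Controllability matrix C = [B  AB  A^2B] = [[-3, 6, 24], [-3, 6, 24], [0, -18, -54]]
The rows r1, r2, r3 of C are linearly dependent: -r1 + r2 = 0 (check each entry), so rank(C) ≤ 2.
The 2×2 minor from rows 1, 3, columns 1, 2 is (-3)·(-18) - 6·0 = 54 - 0 = 54 ≠ 0, so rank(C) = 2.
rank(C) = 2 < n = 3, so the pair (A, B) is not completely controllable.

2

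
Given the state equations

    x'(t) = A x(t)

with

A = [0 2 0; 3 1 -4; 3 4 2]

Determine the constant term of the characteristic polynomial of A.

36

Expand det(sI - A) for the 3×3 matrix.
p(s) = s^3 - 3s^2 + 12s + 36.
(Check: constant term = det(-A) = (-1)^3 det A = 36; coefficient of s^2 = -tr A = -3.)
The constant term is 36.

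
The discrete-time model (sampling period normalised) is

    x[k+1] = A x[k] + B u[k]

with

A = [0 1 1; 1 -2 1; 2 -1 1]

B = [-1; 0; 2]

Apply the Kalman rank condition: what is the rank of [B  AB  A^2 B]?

AB = [[2], [1], [0]]
A^2B = [[1], [0], [3]]
Controllability matrix C = [B  AB  A^2B] = [[-1, 2, 1], [0, 1, 0], [2, 0, 3]]
det(C) = (-1)·(1·3 - 0·0) - 2·(0·3 - 0·2) + 1·(0·0 - 1·2) = (-1)·3 - 2·0 + 1·(-2) = -5 ≠ 0, so rank(C) = 3.
rank(C) = 3 = n, so the pair (A, B) is completely controllable.

3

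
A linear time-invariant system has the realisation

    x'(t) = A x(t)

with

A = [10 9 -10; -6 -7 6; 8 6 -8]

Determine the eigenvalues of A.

det(sI - A) = s^3 - (tr A)s^2 + (M11 + M22 + M33)s - det A, where Mii is the 2×2 principal minor of A obtained by deleting row i and column i.
tr A = 10 + (-7) + (-8) = -5; M11 = (-7)·(-8) - 6·6 = 56 - 36 = 20; M22 = 10·(-8) - (-10)·8 = -80 - (-80) = 0; M33 = 10·(-7) - 9·(-6) = -70 - (-54) = -16; sum of minors = 4.
det A = 10·((-7)·(-8) - 6·6) - 9·((-6)·(-8) - 6·8) + (-10)·((-6)·6 - (-7)·8) = 10·20 - 9·0 + (-10)·20 = 0.
So p(s) = det(sI - A) = s^3 + 5s^2 + 4s.
The constant term is 0, so p(s) = s(s^2 + 5s + 4).
Factor s^2 + 5s + 4: two numbers with sum -5 and product 4 are -1 and -4, so s^2 + 5s + 4 = (s + 1)(s + 4).
Hence p(s) = s (s + 1) (s + 4), with roots -4, -1, 0.
At least one eigenvalue has non-negative real part, so the system is not asymptotically stable.

-4, -1, 0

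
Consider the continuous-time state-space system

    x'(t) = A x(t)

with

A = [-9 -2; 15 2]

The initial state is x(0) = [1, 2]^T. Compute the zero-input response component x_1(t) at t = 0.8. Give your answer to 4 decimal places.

det(sI - A) = s^2 - (tr A)s + det A, with tr A = (-9) + 2 = -7 and det A = (-9)·2 - (-2)·15 = -18 - (-30) = 12.
So p(s) = det(sI - A) = s^2 + 7s + 12.
Factor s^2 + 7s + 12: two numbers with sum -7 and product 12 are -3 and -4, so s^2 + 7s + 12 = (s + 3)(s + 4).
Hence p(s) = (s + 3) (s + 4), with roots -4, -3.
The eigenvalues -4, -3 are distinct and real, so A is diagonalisable and x(t) = e^{At} x(0) = V diag(e^{λ_i t}) V^{-1} x(0), where the columns of V are the eigenvectors.
λ = -4: A - (-4)I = [[-5, -2], [15, 6]]. Row 1 gives (-5)·v1 + (-2)·v2 = 0, so take v_1 = [-2, 5]^T.
λ = -3: A - (-3)I = [[-6, -2], [15, 5]]. Row 1 gives (-6)·v1 + (-2)·v2 = 0, so take v_2 = [-1, 3]^T.
V = [v_1 v_2] = [[-2, -1], [5, 3]] has det V = -1, so V^{-1} = adj(V)/det V = [[-3, -1], [5, 2]].
Modal coordinates z(0) = V^{-1} x(0): (-3)·1 + (-1)·2 = -5; 5·1 + 2·2 = 9; so z(0) = [-5, 9]^T.
x_1(t) = Σ_i (v_i)_1 · z_i(0) · e^{λ_i t} (row 1 of V times the modal terms).
x_1(0.8) = (-2)·(-5)·e^{-4·0.8} + (-1)·9·e^{-3·0.8} = 10·0.040762 + (-9)·0.090718 = -0.4088.

-0.4088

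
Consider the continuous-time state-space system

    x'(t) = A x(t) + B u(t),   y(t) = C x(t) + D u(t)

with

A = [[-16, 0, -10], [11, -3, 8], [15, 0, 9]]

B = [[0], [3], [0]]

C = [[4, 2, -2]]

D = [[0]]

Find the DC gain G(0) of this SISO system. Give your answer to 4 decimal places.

G(0) = C(-A)^{-1}B + D = -C A^{-1} B + D.
det A = -18, so A^{-1} = (1/-18)·adj(A) = [[3/2, 0, 5/3], [-7/6, -1/3, -1], [-5/2, 0, -8/3]]
A^{-1} B = [0, -1, 0]^T
C A^{-1} B = -2
G(0) = D - C A^{-1} B = 0 - (-2) = 2

2.0000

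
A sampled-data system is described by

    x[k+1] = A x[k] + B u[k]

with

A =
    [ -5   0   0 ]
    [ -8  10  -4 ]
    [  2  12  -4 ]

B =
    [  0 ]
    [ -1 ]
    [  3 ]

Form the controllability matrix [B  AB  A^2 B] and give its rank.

AB = [[0], [-22], [-24]]
A^2B = [[0], [-124], [-168]]
Controllability matrix C = [B  AB  A^2B] = [[0, 0, 0], [-1, -22, -124], [3, -24, -168]]
Row 1 of C is identically zero, so rank(C) ≤ 2.
The 2×2 minor from rows 2, 3, columns 1, 2 is (-1)·(-24) - (-22)·3 = 24 - (-66) = 90 ≠ 0, so rank(C) = 2.
rank(C) = 2 < n = 3, so the pair (A, B) is not completely controllable.

2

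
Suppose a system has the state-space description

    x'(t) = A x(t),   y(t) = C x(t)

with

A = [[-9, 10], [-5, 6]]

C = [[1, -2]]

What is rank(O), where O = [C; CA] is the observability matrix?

1

CA = [[1, -2]]
Observability matrix O = [C; CA] = [[1, -2], [1, -2]]
Every row of O is a scalar multiple of row 1 = [1, -2] (multipliers 1, 1), so the rows span a one-dimensional space.
O ≠ 0, hence rank(O) = 1.
rank(O) = 1 < n = 2, so the pair (A, C) is not completely observable.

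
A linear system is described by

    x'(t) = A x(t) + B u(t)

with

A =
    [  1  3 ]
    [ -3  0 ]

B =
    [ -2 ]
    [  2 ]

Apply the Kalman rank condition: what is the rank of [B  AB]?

2

AB = [[4], [6]]
Controllability matrix C = [B  AB] = [[-2, 4], [2, 6]]
det(C) = (-2)·6 - 4·2 = -12 - 8 = -20 ≠ 0, so rank(C) = 2.
rank(C) = 2 = n, so the pair (A, B) is completely controllable.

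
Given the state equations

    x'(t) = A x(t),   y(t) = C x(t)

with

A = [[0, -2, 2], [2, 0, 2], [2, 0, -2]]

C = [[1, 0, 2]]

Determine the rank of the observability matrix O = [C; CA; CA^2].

CA = [[4, -2, -2]]
CA^2 = [[-8, -8, 8]]
Observability matrix O = [C; CA; CA^2] = [[1, 0, 2], [4, -2, -2], [-8, -8, 8]]
det(O) = 1·((-2)·8 - (-2)·(-8)) - 0·(4·8 - (-2)·(-8)) + 2·(4·(-8) - (-2)·(-8)) = 1·(-32) - 0·16 + 2·(-48) = -128 ≠ 0, so rank(O) = 3.
rank(O) = 3 = n, so the pair (A, C) is completely observable.

3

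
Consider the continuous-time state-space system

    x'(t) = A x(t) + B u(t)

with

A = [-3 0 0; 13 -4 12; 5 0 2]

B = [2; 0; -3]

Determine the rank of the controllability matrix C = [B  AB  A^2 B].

2

AB = [[-6], [-10], [4]]
A^2B = [[18], [10], [-22]]
Controllability matrix C = [B  AB  A^2B] = [[2, -6, 18], [0, -10, 10], [-3, 4, -22]]
The rows r1, r2, r3 of C are linearly dependent: 3·r1 - r2 + 2·r3 = 0 (check each entry), so rank(C) ≤ 2.
The 2×2 minor from rows 1, 2, columns 1, 2 is 2·(-10) - (-6)·0 = -20 - 0 = -20 ≠ 0, so rank(C) = 2.
rank(C) = 2 < n = 3, so the pair (A, B) is not completely controllable.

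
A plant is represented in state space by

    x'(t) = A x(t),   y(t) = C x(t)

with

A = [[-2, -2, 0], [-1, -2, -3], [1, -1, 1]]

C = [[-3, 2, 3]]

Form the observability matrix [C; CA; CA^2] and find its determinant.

-60

CA = [[7, -1, -3]]
CA^2 = [[-16, -9, 0]]
Observability matrix O = [C; CA; CA^2] = [[-3, 2, 3], [7, -1, -3], [-16, -9, 0]]
Expanding along the first row, det(O) = (-3)·((-1)·0 - (-3)·(-9)) - 2·(7·0 - (-3)·(-16)) + 3·(7·(-9) - (-1)·(-16)) = (-3)·(-27) - 2·(-48) + 3·(-79) = -60
Since det(O) ≠ 0, rank(O) = 3 and the system is completely observable.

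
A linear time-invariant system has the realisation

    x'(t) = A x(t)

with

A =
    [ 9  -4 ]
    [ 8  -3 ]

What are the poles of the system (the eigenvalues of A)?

1, 5

det(sI - A) = s^2 - (tr A)s + det A, with tr A = 9 + (-3) = 6 and det A = 9·(-3) - (-4)·8 = -27 - (-32) = 5.
So p(s) = det(sI - A) = s^2 - 6s + 5.
Factor s^2 - 6s + 5: two numbers with sum 6 and product 5 are 5 and 1, so s^2 - 6s + 5 = (s - 5)(s - 1).
Hence p(s) = (s - 5) (s - 1), with roots 1, 5.
At least one eigenvalue has non-negative real part, so the system is not asymptotically stable.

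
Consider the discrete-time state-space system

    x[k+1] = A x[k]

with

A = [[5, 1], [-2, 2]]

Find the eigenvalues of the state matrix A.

det(zI - A) = z^2 - (tr A)z + det A, with tr A = 5 + 2 = 7 and det A = 5·2 - 1·(-2) = 10 - (-2) = 12.
So p(z) = det(zI - A) = z^2 - 7z + 12.
Factor z^2 - 7z + 12: two numbers with sum 7 and product 12 are 4 and 3, so z^2 - 7z + 12 = (z - 4)(z - 3).
Hence p(z) = (z - 4) (z - 3), with roots 3, 4.

3, 4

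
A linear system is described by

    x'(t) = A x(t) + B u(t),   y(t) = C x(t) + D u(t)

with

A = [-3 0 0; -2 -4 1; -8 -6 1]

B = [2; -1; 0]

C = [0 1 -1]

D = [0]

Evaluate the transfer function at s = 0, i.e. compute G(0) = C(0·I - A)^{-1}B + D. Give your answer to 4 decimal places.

G(0) = C(-A)^{-1}B + D = -C A^{-1} B + D.
det A = -6, so A^{-1} = (1/-6)·adj(A) = [[-1/3, 0, 0], [1, 1/2, -1/2], [10/3, 3, -2]]
A^{-1} B = [-2/3, 3/2, 11/3]^T
C A^{-1} B = -13/6
G(0) = D - C A^{-1} B = 0 - (-13/6) = 13/6 ≈ 2.1667

2.1667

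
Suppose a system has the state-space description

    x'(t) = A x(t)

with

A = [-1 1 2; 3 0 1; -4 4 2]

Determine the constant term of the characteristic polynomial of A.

-18

Expand det(sI - A) for the 3×3 matrix.
p(s) = s^3 - s^2 - s - 18.
(Check: constant term = det(-A) = (-1)^3 det A = -18; coefficient of s^2 = -tr A = -1.)
The constant term is -18.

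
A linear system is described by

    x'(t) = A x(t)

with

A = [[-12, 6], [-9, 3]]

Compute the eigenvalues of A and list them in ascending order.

-6, -3

det(sI - A) = s^2 - (tr A)s + det A, with tr A = (-12) + 3 = -9 and det A = (-12)·3 - 6·(-9) = -36 - (-54) = 18.
So p(s) = det(sI - A) = s^2 + 9s + 18.
Factor s^2 + 9s + 18: two numbers with sum -9 and product 18 are -3 and -6, so s^2 + 9s + 18 = (s + 3)(s + 6).
Hence p(s) = (s + 3) (s + 6), with roots -6, -3.
All eigenvalues have negative real part, so the system is asymptotically stable.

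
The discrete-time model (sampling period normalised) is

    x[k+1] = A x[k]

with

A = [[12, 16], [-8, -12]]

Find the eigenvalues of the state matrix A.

det(zI - A) = z^2 - (tr A)z + det A, with tr A = 12 + (-12) = 0 and det A = 12·(-12) - 16·(-8) = -144 - (-128) = -16.
So p(z) = det(zI - A) = z^2 - 16.
Factor z^2 - 16: two numbers with sum 0 and product -16 are 4 and -4, so z^2 - 16 = (z - 4)(z + 4).
Hence p(z) = (z - 4) (z + 4), with roots -4, 4.

-4, 4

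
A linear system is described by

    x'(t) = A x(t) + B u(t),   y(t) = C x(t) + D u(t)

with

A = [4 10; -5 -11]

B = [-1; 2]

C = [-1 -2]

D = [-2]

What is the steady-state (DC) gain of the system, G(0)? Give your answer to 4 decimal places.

-2.5000

G(0) = C(-A)^{-1}B + D = -C A^{-1} B + D.
det A = 6, so A^{-1} = (1/6)·adj(A) = [[-11/6, -5/3], [5/6, 2/3]]
A^{-1} B = [-3/2, 1/2]^T
C A^{-1} B = 1/2
G(0) = D - C A^{-1} B = -2 - (1/2) = -5/2 ≈ -2.5000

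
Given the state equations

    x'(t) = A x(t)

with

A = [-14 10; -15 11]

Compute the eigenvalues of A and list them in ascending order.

det(sI - A) = s^2 - (tr A)s + det A, with tr A = (-14) + 11 = -3 and det A = (-14)·11 - 10·(-15) = -154 - (-150) = -4.
So p(s) = det(sI - A) = s^2 + 3s - 4.
Factor s^2 + 3s - 4: two numbers with sum -3 and product -4 are 1 and -4, so s^2 + 3s - 4 = (s - 1)(s + 4).
Hence p(s) = (s - 1) (s + 4), with roots -4, 1.
At least one eigenvalue has non-negative real part, so the system is not asymptotically stable.

-4, 1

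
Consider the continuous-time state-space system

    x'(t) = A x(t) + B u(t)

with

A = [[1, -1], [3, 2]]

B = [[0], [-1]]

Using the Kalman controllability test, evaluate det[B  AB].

AB = [[1], [-2]]
Controllability matrix C = [B  AB] = [[0, 1], [-1, -2]]
det(C) = 0·(-2) - 1·(-1) = 0 - (-1) = 1
Since det(C) ≠ 0, rank(C) = 2 and the system is completely controllable.

1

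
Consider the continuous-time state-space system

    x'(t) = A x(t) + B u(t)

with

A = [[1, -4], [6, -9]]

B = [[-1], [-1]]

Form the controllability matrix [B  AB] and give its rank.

AB = [[3], [3]]
Controllability matrix C = [B  AB] = [[-1, 3], [-1, 3]]
Every column of C is a scalar multiple of column 1 = [-1, -1] (multipliers 1, -3), so the columns span a one-dimensional space.
C ≠ 0, hence rank(C) = 1.
rank(C) = 1 < n = 2, so the pair (A, B) is not completely controllable.

1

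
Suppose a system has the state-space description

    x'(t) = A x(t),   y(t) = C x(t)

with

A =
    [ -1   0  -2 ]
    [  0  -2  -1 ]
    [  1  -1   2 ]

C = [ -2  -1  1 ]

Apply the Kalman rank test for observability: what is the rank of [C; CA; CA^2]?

CA = [[3, 1, 7]]
CA^2 = [[4, -9, 7]]
Observability matrix O = [C; CA; CA^2] = [[-2, -1, 1], [3, 1, 7], [4, -9, 7]]
det(O) = (-2)·(1·7 - 7·(-9)) - (-1)·(3·7 - 7·4) + 1·(3·(-9) - 1·4) = (-2)·70 - (-1)·(-7) + 1·(-31) = -178 ≠ 0, so rank(O) = 3.
rank(O) = 3 = n, so the pair (A, C) is completely observable.

3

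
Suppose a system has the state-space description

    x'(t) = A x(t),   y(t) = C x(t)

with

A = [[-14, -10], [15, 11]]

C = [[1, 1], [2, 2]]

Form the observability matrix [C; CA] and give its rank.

1

CA = [[1, 1], [2, 2]]
Observability matrix O = [C; CA] = [[1, 1], [2, 2], [1, 1], [2, 2]]
Every row of O is a scalar multiple of row 1 = [1, 1] (multipliers 1, 2, 1, 2), so the rows span a one-dimensional space.
O ≠ 0, hence rank(O) = 1.
rank(O) = 1 < n = 2, so the pair (A, C) is not completely observable.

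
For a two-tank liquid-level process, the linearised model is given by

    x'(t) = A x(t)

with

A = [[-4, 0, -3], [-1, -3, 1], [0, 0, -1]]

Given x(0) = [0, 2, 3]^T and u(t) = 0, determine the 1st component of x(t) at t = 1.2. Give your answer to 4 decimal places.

-0.8789

det(sI - A) = s^3 - (tr A)s^2 + (M11 + M22 + M33)s - det A, where Mii is the 2×2 principal minor of A obtained by deleting row i and column i.
tr A = (-4) + (-3) + (-1) = -8; M11 = (-3)·(-1) - 1·0 = 3 - 0 = 3; M22 = (-4)·(-1) - (-3)·0 = 4 - 0 = 4; M33 = (-4)·(-3) - 0·(-1) = 12 - 0 = 12; sum of minors = 19.
det A = (-4)·((-3)·(-1) - 1·0) - 0·((-1)·(-1) - 1·0) + (-3)·((-1)·0 - (-3)·0) = (-4)·3 - 0·1 + (-3)·0 = -12.
So p(s) = det(sI - A) = s^3 + 8s^2 + 19s + 12.
Rational-root test: any integer root divides 12. Testing small divisors, s = -1 works: p(-1) = -1 + 8 + (-19) + 12 = 0, so (s + 1) is a factor.
Dividing, p(s) = (s + 1)(s^2 + 7s + 12).
Factor s^2 + 7s + 12: two numbers with sum -7 and product 12 are -3 and -4, so s^2 + 7s + 12 = (s + 3)(s + 4).
Hence p(s) = (s + 1) (s + 3) (s + 4), with roots -4, -3, -1.
The eigenvalues -4, -3, -1 are distinct and real, so A is diagonalisable and x(t) = e^{At} x(0) = V diag(e^{λ_i t}) V^{-1} x(0), where the columns of V are the eigenvectors.
λ = -4: A - (-4)I = [[0, 0, -3], [-1, 1, 1], [0, 0, 3]]. v must be orthogonal to every row; (row 1) × (row 2) = [3, 3, 0], so take v_1 = [1, 1, 0]^T.
λ = -3: A - (-3)I = [[-1, 0, -3], [-1, 0, 1], [0, 0, 2]]. v must be orthogonal to every row; (row 1) × (row 2) = [0, 4, 0], so take v_2 = [0, 1, 0]^T.
λ = -1: A - (-1)I = [[-3, 0, -3], [-1, -2, 1], [0, 0, 0]]. v must be orthogonal to every row; (row 1) × (row 2) = [-6, 6, 6], so take v_3 = [-1, 1, 1]^T.
V = [v_1 v_2 v_3] = [[1, 0, -1], [1, 1, 1], [0, 0, 1]] has det V = 1, so V^{-1} = adj(V)/det V = [[1, 0, 1], [-1, 1, -2], [0, 0, 1]].
Modal coordinates z(0) = V^{-1} x(0): 1·0 + 0·2 + 1·3 = 3; (-1)·0 + 1·2 + (-2)·3 = -4; 0·0 + 0·2 + 1·3 = 3; so z(0) = [3, -4, 3]^T.
x_1(t) = Σ_i (v_i)_1 · z_i(0) · e^{λ_i t} (row 1 of V times the modal terms).
x_1(1.2) = 1·3·e^{-4·1.2} + 0·(-4)·e^{-3·1.2} + (-1)·3·e^{-1·1.2} = 3·0.008230 + 0·0.027324 + (-3)·0.301194 = -0.8789.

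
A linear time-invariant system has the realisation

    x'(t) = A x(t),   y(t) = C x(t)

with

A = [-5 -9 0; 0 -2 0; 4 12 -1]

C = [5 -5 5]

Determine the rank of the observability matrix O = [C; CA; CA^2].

2

CA = [[-5, 25, -5]]
CA^2 = [[5, -65, 5]]
Observability matrix O = [C; CA; CA^2] = [[5, -5, 5], [-5, 25, -5], [5, -65, 5]]
The columns c1, c2, c3 of O are linearly dependent: -c1 + c3 = 0 (check each entry), so rank(O) ≤ 2.
The 2×2 minor from rows 1, 2, columns 1, 2 is 5·25 - (-5)·(-5) = 125 - 25 = 100 ≠ 0, so rank(O) = 2.
rank(O) = 2 < n = 3, so the pair (A, C) is not completely observable.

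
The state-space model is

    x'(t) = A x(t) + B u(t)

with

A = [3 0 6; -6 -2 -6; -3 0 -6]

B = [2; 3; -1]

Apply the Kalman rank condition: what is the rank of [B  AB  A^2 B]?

AB = [[0], [-12], [0]]
A^2B = [[0], [24], [0]]
Controllability matrix C = [B  AB  A^2B] = [[2, 0, 0], [3, -12, 24], [-1, 0, 0]]
The rows r1, r2, r3 of C are linearly dependent: r1 + 2·r3 = 0 (check each entry), so rank(C) ≤ 2.
The 2×2 minor from rows 1, 2, columns 1, 2 is 2·(-12) - 0·3 = -24 - 0 = -24 ≠ 0, so rank(C) = 2.
rank(C) = 2 < n = 3, so the pair (A, B) is not completely controllable.

2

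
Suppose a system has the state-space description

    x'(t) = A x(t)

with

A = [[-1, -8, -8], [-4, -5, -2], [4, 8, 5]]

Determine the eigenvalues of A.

-3, -1, 3

det(sI - A) = s^3 - (tr A)s^2 + (M11 + M22 + M33)s - det A, where Mii is the 2×2 principal minor of A obtained by deleting row i and column i.
tr A = (-1) + (-5) + 5 = -1; M11 = (-5)·5 - (-2)·8 = -25 - (-16) = -9; M22 = (-1)·5 - (-8)·4 = -5 - (-32) = 27; M33 = (-1)·(-5) - (-8)·(-4) = 5 - 32 = -27; sum of minors = -9.
det A = (-1)·((-5)·5 - (-2)·8) - (-8)·((-4)·5 - (-2)·4) + (-8)·((-4)·8 - (-5)·4) = (-1)·(-9) - (-8)·(-12) + (-8)·(-12) = 9.
So p(s) = det(sI - A) = s^3 + s^2 - 9s - 9.
Rational-root test: any integer root divides -9. Testing small divisors, s = -1 works: p(-1) = -1 + 1 + 9 + (-9) = 0, so (s + 1) is a factor.
Dividing, p(s) = (s + 1)(s^2 - 9).
Factor s^2 - 9: two numbers with sum 0 and product -9 are 3 and -3, so s^2 - 9 = (s - 3)(s + 3).
Hence p(s) = (s - 3) (s + 1) (s + 3), with roots -3, -1, 3.
At least one eigenvalue has non-negative real part, so the system is not asymptotically stable.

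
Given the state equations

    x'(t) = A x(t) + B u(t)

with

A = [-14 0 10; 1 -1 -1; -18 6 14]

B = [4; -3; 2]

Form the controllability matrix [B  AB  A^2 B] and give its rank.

AB = [[-36], [5], [-62]]
A^2B = [[-116], [21], [-190]]
Controllability matrix C = [B  AB  A^2B] = [[4, -36, -116], [-3, 5, 21], [2, -62, -190]]
The rows r1, r2, r3 of C are linearly dependent: -2·r1 - 2·r2 + r3 = 0 (check each entry), so rank(C) ≤ 2.
The 2×2 minor from rows 1, 2, columns 1, 2 is 4·5 - (-36)·(-3) = 20 - 108 = -88 ≠ 0, so rank(C) = 2.
rank(C) = 2 < n = 3, so the pair (A, B) is not completely controllable.

2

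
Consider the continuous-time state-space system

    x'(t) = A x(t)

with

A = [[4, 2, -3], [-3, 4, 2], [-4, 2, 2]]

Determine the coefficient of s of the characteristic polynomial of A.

22

Expand det(sI - A) for the 3×3 matrix.
p(s) = s^3 - 10s^2 + 22s + 18.
(Check: constant term = det(-A) = (-1)^3 det A = 18; coefficient of s^2 = -tr A = -10.)
The coefficient of s is 22.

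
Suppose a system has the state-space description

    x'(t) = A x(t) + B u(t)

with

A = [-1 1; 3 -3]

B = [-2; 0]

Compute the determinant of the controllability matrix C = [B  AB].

AB = [[2], [-6]]
Controllability matrix C = [B  AB] = [[-2, 2], [0, -6]]
det(C) = (-2)·(-6) - 2·0 = 12 - 0 = 12
Since det(C) ≠ 0, rank(C) = 2 and the system is completely controllable.

12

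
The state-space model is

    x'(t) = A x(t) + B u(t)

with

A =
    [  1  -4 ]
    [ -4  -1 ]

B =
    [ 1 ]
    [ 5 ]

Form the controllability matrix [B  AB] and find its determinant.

AB = [[-19], [-9]]
Controllability matrix C = [B  AB] = [[1, -19], [5, -9]]
det(C) = 1·(-9) - (-19)·5 = -9 - (-95) = 86
Since det(C) ≠ 0, rank(C) = 2 and the system is completely controllable.

86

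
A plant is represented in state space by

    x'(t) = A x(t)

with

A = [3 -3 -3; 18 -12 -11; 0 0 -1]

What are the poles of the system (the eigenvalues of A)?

det(sI - A) = s^3 - (tr A)s^2 + (M11 + M22 + M33)s - det A, where Mii is the 2×2 principal minor of A obtained by deleting row i and column i.
tr A = 3 + (-12) + (-1) = -10; M11 = (-12)·(-1) - (-11)·0 = 12 - 0 = 12; M22 = 3·(-1) - (-3)·0 = -3 - 0 = -3; M33 = 3·(-12) - (-3)·18 = -36 - (-54) = 18; sum of minors = 27.
det A = 3·((-12)·(-1) - (-11)·0) - (-3)·(18·(-1) - (-11)·0) + (-3)·(18·0 - (-12)·0) = 3·12 - (-3)·(-18) + (-3)·0 = -18.
So p(s) = det(sI - A) = s^3 + 10s^2 + 27s + 18.
Rational-root test: any integer root divides 18. Testing small divisors, s = -1 works: p(-1) = -1 + 10 + (-27) + 18 = 0, so (s + 1) is a factor.
Dividing, p(s) = (s + 1)(s^2 + 9s + 18).
Factor s^2 + 9s + 18: two numbers with sum -9 and product 18 are -3 and -6, so s^2 + 9s + 18 = (s + 3)(s + 6).
Hence p(s) = (s + 1) (s + 3) (s + 6), with roots -6, -3, -1.
All eigenvalues have negative real part, so the system is asymptotically stable.

-6, -3, -1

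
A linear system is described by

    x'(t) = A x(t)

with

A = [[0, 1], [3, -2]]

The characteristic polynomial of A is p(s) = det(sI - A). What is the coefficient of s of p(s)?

For a 2×2 matrix, det(sI - A) = s^2 - (tr A)s + det A.
tr A = -2, det A = -3.
So p(s) = s^2 + 2s - 3.
The coefficient of s is 2.

2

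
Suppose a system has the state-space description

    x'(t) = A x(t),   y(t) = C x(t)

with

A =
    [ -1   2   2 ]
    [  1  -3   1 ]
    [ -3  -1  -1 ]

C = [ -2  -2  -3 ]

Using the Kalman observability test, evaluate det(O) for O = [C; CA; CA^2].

115

CA = [[9, 5, -3]]
CA^2 = [[5, 6, 26]]
Observability matrix O = [C; CA; CA^2] = [[-2, -2, -3], [9, 5, -3], [5, 6, 26]]
Expanding along the first row, det(O) = (-2)·(5·26 - (-3)·6) - (-2)·(9·26 - (-3)·5) + (-3)·(9·6 - 5·5) = (-2)·148 - (-2)·249 + (-3)·29 = 115
Since det(O) ≠ 0, rank(O) = 3 and the system is completely observable.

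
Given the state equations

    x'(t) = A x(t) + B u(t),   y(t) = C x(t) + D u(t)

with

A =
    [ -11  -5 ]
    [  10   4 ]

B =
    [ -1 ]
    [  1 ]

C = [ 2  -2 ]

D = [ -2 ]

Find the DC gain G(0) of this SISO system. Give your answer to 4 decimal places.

-2.6667

G(0) = C(-A)^{-1}B + D = -C A^{-1} B + D.
det A = 6, so A^{-1} = (1/6)·adj(A) = [[2/3, 5/6], [-5/3, -11/6]]
A^{-1} B = [1/6, -1/6]^T
C A^{-1} B = 2/3
G(0) = D - C A^{-1} B = -2 - (2/3) = -8/3 ≈ -2.6667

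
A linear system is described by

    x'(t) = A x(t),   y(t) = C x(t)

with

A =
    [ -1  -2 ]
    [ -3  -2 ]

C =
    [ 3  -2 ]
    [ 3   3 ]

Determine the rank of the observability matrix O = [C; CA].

CA = [[3, -2], [-12, -12]]
Observability matrix O = [C; CA] = [[3, -2], [3, 3], [3, -2], [-12, -12]]
Take the 2×2 submatrix of O formed by rows 1, 2: [[3, -2], [3, 3]]. Its determinant is 3·3 - (-2)·3 = 9 - (-6) = 15 ≠ 0.
So rank(O) ≥ 2; since O has 2 columns, rank(O) = 2.
rank(O) = 2 = n, so the pair (A, C) is completely observable.

2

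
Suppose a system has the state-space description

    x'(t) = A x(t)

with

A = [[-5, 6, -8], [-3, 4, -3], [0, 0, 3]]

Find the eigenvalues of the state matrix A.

det(sI - A) = s^3 - (tr A)s^2 + (M11 + M22 + M33)s - det A, where Mii is the 2×2 principal minor of A obtained by deleting row i and column i.
tr A = (-5) + 4 + 3 = 2; M11 = 4·3 - (-3)·0 = 12 - 0 = 12; M22 = (-5)·3 - (-8)·0 = -15 - 0 = -15; M33 = (-5)·4 - 6·(-3) = -20 - (-18) = -2; sum of minors = -5.
det A = (-5)·(4·3 - (-3)·0) - 6·((-3)·3 - (-3)·0) + (-8)·((-3)·0 - 4·0) = (-5)·12 - 6·(-9) + (-8)·0 = -6.
So p(s) = det(sI - A) = s^3 - 2s^2 - 5s + 6.
Rational-root test: any integer root divides 6. Testing small divisors, s = 1 works: p(1) = 1 + (-2) + (-5) + 6 = 0, so (s - 1) is a factor.
Dividing, p(s) = (s - 1)(s^2 - s - 6).
Factor s^2 - s - 6: two numbers with sum 1 and product -6 are 3 and -2, so s^2 - s - 6 = (s - 3)(s + 2).
Hence p(s) = (s - 3) (s - 1) (s + 2), with roots -2, 1, 3.
At least one eigenvalue has non-negative real part, so the system is not asymptotically stable.

-2, 1, 3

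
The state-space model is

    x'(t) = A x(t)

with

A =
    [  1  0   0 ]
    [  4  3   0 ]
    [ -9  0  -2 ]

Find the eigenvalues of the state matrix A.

det(sI - A) = s^3 - (tr A)s^2 + (M11 + M22 + M33)s - det A, where Mii is the 2×2 principal minor of A obtained by deleting row i and column i.
tr A = 1 + 3 + (-2) = 2; M11 = 3·(-2) - 0·0 = -6 - 0 = -6; M22 = 1·(-2) - 0·(-9) = -2 - 0 = -2; M33 = 1·3 - 0·4 = 3 - 0 = 3; sum of minors = -5.
det A = 1·(3·(-2) - 0·0) - 0·(4·(-2) - 0·(-9)) + 0·(4·0 - 3·(-9)) = 1·(-6) - 0·(-8) + 0·27 = -6.
So p(s) = det(sI - A) = s^3 - 2s^2 - 5s + 6.
Rational-root test: any integer root divides 6. Testing small divisors, s = 1 works: p(1) = 1 + (-2) + (-5) + 6 = 0, so (s - 1) is a factor.
Dividing, p(s) = (s - 1)(s^2 - s - 6).
Factor s^2 - s - 6: two numbers with sum 1 and product -6 are 3 and -2, so s^2 - s - 6 = (s - 3)(s + 2).
Hence p(s) = (s - 3) (s - 1) (s + 2), with roots -2, 1, 3.
At least one eigenvalue has non-negative real part, so the system is not asymptotically stable.

-2, 1, 3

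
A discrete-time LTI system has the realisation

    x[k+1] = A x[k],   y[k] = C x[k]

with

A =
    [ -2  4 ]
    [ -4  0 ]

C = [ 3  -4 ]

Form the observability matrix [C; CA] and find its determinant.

76

CA = [[10, 12]]
Observability matrix O = [C; CA] = [[3, -4], [10, 12]]
det(O) = 3·12 - (-4)·10 = 36 - (-40) = 76
Since det(O) ≠ 0, rank(O) = 2 and the system is completely observable.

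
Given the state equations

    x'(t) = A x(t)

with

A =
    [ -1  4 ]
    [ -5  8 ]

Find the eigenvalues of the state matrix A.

3, 4

det(sI - A) = s^2 - (tr A)s + det A, with tr A = (-1) + 8 = 7 and det A = (-1)·8 - 4·(-5) = -8 - (-20) = 12.
So p(s) = det(sI - A) = s^2 - 7s + 12.
Factor s^2 - 7s + 12: two numbers with sum 7 and product 12 are 4 and 3, so s^2 - 7s + 12 = (s - 4)(s - 3).
Hence p(s) = (s - 4) (s - 3), with roots 3, 4.
At least one eigenvalue has non-negative real part, so the system is not asymptotically stable.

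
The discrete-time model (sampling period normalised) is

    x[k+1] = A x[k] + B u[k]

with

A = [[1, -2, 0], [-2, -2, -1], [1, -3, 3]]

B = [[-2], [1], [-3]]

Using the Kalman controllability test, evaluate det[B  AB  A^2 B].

AB = [[-4], [5], [-14]]
A^2B = [[-14], [12], [-61]]
Controllability matrix C = [B  AB  A^2B] = [[-2, -4, -14], [1, 5, 12], [-3, -14, -61]]
Expanding along the first row, det(C) = (-2)·(5·(-61) - 12·(-14)) - (-4)·(1·(-61) - 12·(-3)) + (-14)·(1·(-14) - 5·(-3)) = (-2)·(-137) - (-4)·(-25) + (-14)·1 = 160
Since det(C) ≠ 0, rank(C) = 3 and the system is completely controllable.

160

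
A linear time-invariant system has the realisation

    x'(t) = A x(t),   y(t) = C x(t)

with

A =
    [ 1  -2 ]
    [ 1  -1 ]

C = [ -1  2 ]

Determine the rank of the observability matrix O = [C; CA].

CA = [[1, 0]]
Observability matrix O = [C; CA] = [[-1, 2], [1, 0]]
det(O) = (-1)·0 - 2·1 = 0 - 2 = -2 ≠ 0, so rank(O) = 2.
rank(O) = 2 = n, so the pair (A, C) is completely observable.

2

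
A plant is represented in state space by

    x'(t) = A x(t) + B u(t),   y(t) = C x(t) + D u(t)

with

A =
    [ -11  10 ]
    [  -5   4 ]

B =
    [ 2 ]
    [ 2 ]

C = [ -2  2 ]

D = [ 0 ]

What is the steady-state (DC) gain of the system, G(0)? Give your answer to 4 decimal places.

G(0) = C(-A)^{-1}B + D = -C A^{-1} B + D.
det A = 6, so A^{-1} = (1/6)·adj(A) = [[2/3, -5/3], [5/6, -11/6]]
A^{-1} B = [-2, -2]^T
C A^{-1} B = 0
G(0) = D - C A^{-1} B = 0 - (0) = 0

0.0000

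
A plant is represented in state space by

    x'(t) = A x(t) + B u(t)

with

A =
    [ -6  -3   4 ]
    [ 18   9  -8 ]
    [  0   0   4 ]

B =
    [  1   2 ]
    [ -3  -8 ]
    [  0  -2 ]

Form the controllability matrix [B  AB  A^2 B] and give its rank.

2

AB = [[3, 4], [-9, -20], [0, -8]]
A^2B = [[9, 4], [-27, -44], [0, -32]]
Controllability matrix C = [B  AB  A^2B] = [[1, 2, 3, 4, 9, 4], [-3, -8, -9, -20, -27, -44], [0, -2, 0, -8, 0, -32]]
The rows r1, r2, r3 of C are linearly dependent: -3·r1 - r2 + r3 = 0 (check each entry), so rank(C) ≤ 2.
The 2×2 minor from rows 1, 2, columns 1, 2 is 1·(-8) - 2·(-3) = -8 - (-6) = -2 ≠ 0, so rank(C) = 2.
rank(C) = 2 < n = 3, so the pair (A, B) is not completely controllable.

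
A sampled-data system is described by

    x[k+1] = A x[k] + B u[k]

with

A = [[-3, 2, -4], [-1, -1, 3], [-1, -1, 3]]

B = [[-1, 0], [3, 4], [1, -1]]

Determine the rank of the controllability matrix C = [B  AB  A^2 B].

3

AB = [[5, 12], [1, -7], [1, -7]]
A^2B = [[-17, -22], [-3, -26], [-3, -26]]
Controllability matrix C = [B  AB  A^2B] = [[-1, 0, 5, 12, -17, -22], [3, 4, 1, -7, -3, -26], [1, -1, 1, -7, -3, -26]]
Take the 3×3 submatrix of C formed by columns 1, 2, 3: [[-1, 0, 5], [3, 4, 1], [1, -1, 1]]. Its determinant is (-1)·(4·1 - 1·(-1)) - 0·(3·1 - 1·1) + 5·(3·(-1) - 4·1) = (-1)·5 - 0·2 + 5·(-7) = -40 ≠ 0.
So rank(C) ≥ 3; since C has 3 rows, rank(C) = 3.
rank(C) = 3 = n, so the pair (A, B) is completely controllable.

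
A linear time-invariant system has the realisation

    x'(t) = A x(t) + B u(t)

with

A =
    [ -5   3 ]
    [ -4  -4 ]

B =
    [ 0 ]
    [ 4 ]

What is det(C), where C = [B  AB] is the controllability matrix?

AB = [[12], [-16]]
Controllability matrix C = [B  AB] = [[0, 12], [4, -16]]
det(C) = 0·(-16) - 12·4 = 0 - 48 = -48
Since det(C) ≠ 0, rank(C) = 2 and the system is completely controllable.

-48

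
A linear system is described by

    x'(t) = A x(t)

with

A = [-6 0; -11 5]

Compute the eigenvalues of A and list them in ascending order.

-6, 5

det(sI - A) = s^2 - (tr A)s + det A, with tr A = (-6) + 5 = -1 and det A = (-6)·5 - 0·(-11) = -30 - 0 = -30.
So p(s) = det(sI - A) = s^2 + s - 30.
Factor s^2 + s - 30: two numbers with sum -1 and product -30 are 5 and -6, so s^2 + s - 30 = (s - 5)(s + 6).
Hence p(s) = (s - 5) (s + 6), with roots -6, 5.
At least one eigenvalue has non-negative real part, so the system is not asymptotically stable.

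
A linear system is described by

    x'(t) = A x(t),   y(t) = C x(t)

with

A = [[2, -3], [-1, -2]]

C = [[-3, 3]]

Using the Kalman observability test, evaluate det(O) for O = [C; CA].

CA = [[-9, 3]]
Observability matrix O = [C; CA] = [[-3, 3], [-9, 3]]
det(O) = (-3)·3 - 3·(-9) = -9 - (-27) = 18
Since det(O) ≠ 0, rank(O) = 2 and the system is completely observable.

18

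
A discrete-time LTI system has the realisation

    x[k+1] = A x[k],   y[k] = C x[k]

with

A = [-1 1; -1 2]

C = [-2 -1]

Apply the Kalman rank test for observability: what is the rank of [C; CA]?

2

CA = [[3, -4]]
Observability matrix O = [C; CA] = [[-2, -1], [3, -4]]
det(O) = (-2)·(-4) - (-1)·3 = 8 - (-3) = 11 ≠ 0, so rank(O) = 2.
rank(O) = 2 = n, so the pair (A, C) is completely observable.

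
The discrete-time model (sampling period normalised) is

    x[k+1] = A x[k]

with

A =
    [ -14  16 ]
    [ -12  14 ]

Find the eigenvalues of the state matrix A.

det(zI - A) = z^2 - (tr A)z + det A, with tr A = (-14) + 14 = 0 and det A = (-14)·14 - 16·(-12) = -196 - (-192) = -4.
So p(z) = det(zI - A) = z^2 - 4.
Factor z^2 - 4: two numbers with sum 0 and product -4 are 2 and -2, so z^2 - 4 = (z - 2)(z + 2).
Hence p(z) = (z - 2) (z + 2), with roots -2, 2.

-2, 2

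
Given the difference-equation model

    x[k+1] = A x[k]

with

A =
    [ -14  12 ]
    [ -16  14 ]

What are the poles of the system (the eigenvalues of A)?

-2, 2

det(zI - A) = z^2 - (tr A)z + det A, with tr A = (-14) + 14 = 0 and det A = (-14)·14 - 12·(-16) = -196 - (-192) = -4.
So p(z) = det(zI - A) = z^2 - 4.
Factor z^2 - 4: two numbers with sum 0 and product -4 are 2 and -2, so z^2 - 4 = (z - 2)(z + 2).
Hence p(z) = (z - 2) (z + 2), with roots -2, 2.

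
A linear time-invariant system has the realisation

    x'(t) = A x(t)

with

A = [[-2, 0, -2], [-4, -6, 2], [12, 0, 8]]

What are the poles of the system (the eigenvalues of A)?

-6, 2, 4

det(sI - A) = s^3 - (tr A)s^2 + (M11 + M22 + M33)s - det A, where Mii is the 2×2 principal minor of A obtained by deleting row i and column i.
tr A = (-2) + (-6) + 8 = 0; M11 = (-6)·8 - 2·0 = -48 - 0 = -48; M22 = (-2)·8 - (-2)·12 = -16 - (-24) = 8; M33 = (-2)·(-6) - 0·(-4) = 12 - 0 = 12; sum of minors = -28.
det A = (-2)·((-6)·8 - 2·0) - 0·((-4)·8 - 2·12) + (-2)·((-4)·0 - (-6)·12) = (-2)·(-48) - 0·(-56) + (-2)·72 = -48.
So p(s) = det(sI - A) = s^3 - 28s + 48.
Rational-root test: any integer root divides 48. Testing small divisors, s = 2 works: p(2) = 8 + 0 + (-56) + 48 = 0, so (s - 2) is a factor.
Dividing, p(s) = (s - 2)(s^2 + 2s - 24).
Factor s^2 + 2s - 24: two numbers with sum -2 and product -24 are 4 and -6, so s^2 + 2s - 24 = (s - 4)(s + 6).
Hence p(s) = (s - 4) (s - 2) (s + 6), with roots -6, 2, 4.
At least one eigenvalue has non-negative real part, so the system is not asymptotically stable.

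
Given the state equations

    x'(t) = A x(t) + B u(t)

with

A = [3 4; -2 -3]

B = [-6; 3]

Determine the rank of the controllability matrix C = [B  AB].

1

AB = [[-6], [3]]
Controllability matrix C = [B  AB] = [[-6, -6], [3, 3]]
Every column of C is a scalar multiple of column 1 = [-6, 3] (multipliers 1, 1), so the columns span a one-dimensional space.
C ≠ 0, hence rank(C) = 1.
rank(C) = 1 < n = 2, so the pair (A, B) is not completely controllable.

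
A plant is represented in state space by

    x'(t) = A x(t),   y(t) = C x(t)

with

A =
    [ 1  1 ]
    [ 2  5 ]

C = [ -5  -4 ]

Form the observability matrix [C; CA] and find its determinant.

73

CA = [[-13, -25]]
Observability matrix O = [C; CA] = [[-5, -4], [-13, -25]]
det(O) = (-5)·(-25) - (-4)·(-13) = 125 - 52 = 73
Since det(O) ≠ 0, rank(O) = 2 and the system is completely observable.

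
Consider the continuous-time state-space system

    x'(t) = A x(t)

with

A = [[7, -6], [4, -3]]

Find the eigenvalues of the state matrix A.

1, 3

det(sI - A) = s^2 - (tr A)s + det A, with tr A = 7 + (-3) = 4 and det A = 7·(-3) - (-6)·4 = -21 - (-24) = 3.
So p(s) = det(sI - A) = s^2 - 4s + 3.
Factor s^2 - 4s + 3: two numbers with sum 4 and product 3 are 3 and 1, so s^2 - 4s + 3 = (s - 3)(s - 1).
Hence p(s) = (s - 3) (s - 1), with roots 1, 3.
At least one eigenvalue has non-negative real part, so the system is not asymptotically stable.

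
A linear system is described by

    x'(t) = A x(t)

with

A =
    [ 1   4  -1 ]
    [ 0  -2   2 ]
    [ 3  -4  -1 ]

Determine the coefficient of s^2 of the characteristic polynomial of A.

Expand det(sI - A) for the 3×3 matrix.
p(s) = s^3 + 2s^2 + 10s - 28.
(Check: constant term = det(-A) = (-1)^3 det A = -28; coefficient of s^2 = -tr A = 2.)
The coefficient of s^2 is 2.

2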